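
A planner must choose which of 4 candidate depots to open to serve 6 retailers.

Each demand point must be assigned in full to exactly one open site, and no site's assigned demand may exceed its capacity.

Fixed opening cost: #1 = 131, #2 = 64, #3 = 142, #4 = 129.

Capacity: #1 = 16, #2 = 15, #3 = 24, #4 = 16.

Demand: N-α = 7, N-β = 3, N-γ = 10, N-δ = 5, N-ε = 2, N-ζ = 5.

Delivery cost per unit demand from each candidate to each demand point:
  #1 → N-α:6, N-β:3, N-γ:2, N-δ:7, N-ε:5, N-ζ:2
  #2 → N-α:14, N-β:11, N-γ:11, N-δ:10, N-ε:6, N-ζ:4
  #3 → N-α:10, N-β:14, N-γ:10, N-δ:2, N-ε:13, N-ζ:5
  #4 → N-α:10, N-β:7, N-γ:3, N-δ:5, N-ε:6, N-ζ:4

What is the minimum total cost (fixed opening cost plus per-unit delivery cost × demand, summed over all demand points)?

Open {#1, #3}; cheapest assignment that respects the capacities:
  #1 (cap 16, load 15): N-β, N-γ, N-ε — cost 3×3 + 10×2 + 2×5 = 39
  #3 (cap 24, load 17): N-α, N-δ, N-ζ — cost 7×10 + 5×2 + 5×5 = 105
  Shipping 144, fixed 273 → total 417.
  Any other capacity-feasible assignment to {#1, #3} ships for at least 144.
Compare {#3, #4}: its best feasible assignment gives total 439.
Compare {#2, #3}: its best feasible assignment gives total 451.
Every other set of open sites that can feasibly serve all demand totals ≥ 439 even under its best assignment. Minimum: 417.

417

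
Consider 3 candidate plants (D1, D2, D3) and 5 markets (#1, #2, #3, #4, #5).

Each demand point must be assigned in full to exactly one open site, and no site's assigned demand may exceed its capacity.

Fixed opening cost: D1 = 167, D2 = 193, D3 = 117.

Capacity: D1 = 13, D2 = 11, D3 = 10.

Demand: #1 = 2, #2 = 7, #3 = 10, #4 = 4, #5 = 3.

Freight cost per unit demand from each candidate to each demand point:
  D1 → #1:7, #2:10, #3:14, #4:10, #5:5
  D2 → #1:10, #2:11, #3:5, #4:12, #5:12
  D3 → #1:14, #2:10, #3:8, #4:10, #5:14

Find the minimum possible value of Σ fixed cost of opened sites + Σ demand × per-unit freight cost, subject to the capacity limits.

Open {D1, D2, D3}; cheapest assignment that respects the capacities:
  D1 (cap 13, load 12): #1, #2, #5 — cost 2×7 + 7×10 + 3×5 = 99
  D2 (cap 11, load 10): #3 — cost 10×5 = 50
  D3 (cap 10, load 4): #4 — cost 4×10 = 40
  Shipping 189, fixed 477 → total 666.
  Any other capacity-feasible assignment to {D1, D2, D3} ships for at least 189.
Total demand is 26 and no other set of sites has combined capacity ≥ 26, so {D1, D2, D3} is the only feasible choice of open sites. Minimum: 666.

666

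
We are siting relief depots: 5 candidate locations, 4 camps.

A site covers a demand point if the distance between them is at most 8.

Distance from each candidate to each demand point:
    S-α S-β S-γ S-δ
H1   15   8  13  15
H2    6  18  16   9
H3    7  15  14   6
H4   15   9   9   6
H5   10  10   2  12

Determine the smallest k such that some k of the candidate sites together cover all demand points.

3

Coverage sets (demand points within 8 of each site):
  H1: {S-β}
  H2: {S-α}
  H3: {S-α, S-δ}
  H4: {S-δ}
  H5: {S-γ}
No 2 sites suffice: every size-2 union leaves at least one demand point uncovered.
But {H1, H3, H5} covers everything, so the minimum is 3.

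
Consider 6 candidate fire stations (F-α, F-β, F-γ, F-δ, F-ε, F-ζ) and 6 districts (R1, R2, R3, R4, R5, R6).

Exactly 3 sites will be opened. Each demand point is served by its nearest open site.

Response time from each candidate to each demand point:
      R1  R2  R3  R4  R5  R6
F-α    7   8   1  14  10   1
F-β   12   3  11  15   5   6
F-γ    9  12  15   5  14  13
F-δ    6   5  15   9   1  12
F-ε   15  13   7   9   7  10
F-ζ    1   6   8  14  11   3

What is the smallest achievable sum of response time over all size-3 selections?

18

Open {F-α, F-δ, F-ζ}.
  R1→F-ζ 1, R2→F-δ 5, R3→F-α 1, R4→F-δ 9, R5→F-δ 1, R6→F-α 1  ⇒ total 18.
Compare {F-α, F-γ, F-δ}: total 19.
Compare {F-α, F-β, F-δ}: total 21.
No size-3 selection does better; minimum is 18.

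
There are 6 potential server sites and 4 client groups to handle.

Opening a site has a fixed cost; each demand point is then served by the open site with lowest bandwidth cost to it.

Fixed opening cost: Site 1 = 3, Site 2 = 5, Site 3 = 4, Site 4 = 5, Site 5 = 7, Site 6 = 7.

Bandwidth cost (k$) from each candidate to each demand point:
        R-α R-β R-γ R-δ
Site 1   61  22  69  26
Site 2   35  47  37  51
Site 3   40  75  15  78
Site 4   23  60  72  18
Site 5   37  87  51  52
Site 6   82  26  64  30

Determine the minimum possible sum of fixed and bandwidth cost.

90

Open {Site 1, Site 3, Site 4}: assign each demand point to its cheapest open site.
  R-α→Site 4 23, R-β→Site 1 22, R-γ→Site 3 15, R-δ→Site 4 18
  bandwidth cost 78, fixed 12 → total 90.
Compare {Site 1, Site 2, Site 3, Site 4}: bandwidth cost 78 + fixed 17 = 95.
Compare {Site 1, Site 3, Site 4, Site 5}: bandwidth cost 78 + fixed 19 = 97.
Compare {Site 1, Site 3, Site 4, Site 6}: bandwidth cost 78 + fixed 19 = 97.
All other subsets cost ≥ 95. Minimum total cost: 90.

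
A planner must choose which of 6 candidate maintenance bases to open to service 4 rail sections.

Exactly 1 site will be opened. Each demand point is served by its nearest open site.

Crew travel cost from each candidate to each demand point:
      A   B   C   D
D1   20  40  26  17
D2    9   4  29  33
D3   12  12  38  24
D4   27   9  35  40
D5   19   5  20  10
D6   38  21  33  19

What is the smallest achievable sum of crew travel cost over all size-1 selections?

54

Open {D5}.
  A→D5 19, B→D5 5, C→D5 20, D→D5 10  ⇒ total 54.
Compare {D2}: total 75.
Compare {D3}: total 86.
No size-1 selection does better; minimum is 54.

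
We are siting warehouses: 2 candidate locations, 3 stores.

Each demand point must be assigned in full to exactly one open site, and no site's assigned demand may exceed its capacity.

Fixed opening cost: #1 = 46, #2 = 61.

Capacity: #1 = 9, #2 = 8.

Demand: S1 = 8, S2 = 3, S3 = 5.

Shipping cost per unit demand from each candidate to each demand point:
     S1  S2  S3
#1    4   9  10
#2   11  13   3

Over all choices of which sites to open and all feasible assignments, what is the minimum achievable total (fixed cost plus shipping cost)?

Open {#1, #2}; cheapest assignment that respects the capacities:
  #1 (cap 9, load 8): S1 — cost 8×4 = 32
  #2 (cap 8, load 8): S2, S3 — cost 3×13 + 5×3 = 54
  Shipping 86, fixed 107 → total 193.
  Any other capacity-feasible assignment to {#1, #2} ships for at least 86.
Total demand is 16 and no other set of sites has combined capacity ≥ 16, so {#1, #2} is the only feasible choice of open sites. Minimum: 193.

193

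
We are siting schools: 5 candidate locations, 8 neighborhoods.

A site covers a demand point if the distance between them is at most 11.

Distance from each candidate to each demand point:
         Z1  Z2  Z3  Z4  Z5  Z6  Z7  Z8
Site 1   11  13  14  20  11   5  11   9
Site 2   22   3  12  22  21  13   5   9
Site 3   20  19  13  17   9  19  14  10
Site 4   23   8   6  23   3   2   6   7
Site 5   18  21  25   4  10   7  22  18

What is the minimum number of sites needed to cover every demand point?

Coverage sets (demand points within 11 of each site):
  Site 1: {Z1, Z5, Z6, Z7, Z8}
  Site 2: {Z2, Z7, Z8}
  Site 3: {Z5, Z8}
  Site 4: {Z2, Z3, Z5, Z6, Z7, Z8}
  Site 5: {Z4, Z5, Z6}
No 2 sites suffice: every size-2 union leaves at least one demand point uncovered.
But {Site 1, Site 4, Site 5} covers everything, so the minimum is 3.

3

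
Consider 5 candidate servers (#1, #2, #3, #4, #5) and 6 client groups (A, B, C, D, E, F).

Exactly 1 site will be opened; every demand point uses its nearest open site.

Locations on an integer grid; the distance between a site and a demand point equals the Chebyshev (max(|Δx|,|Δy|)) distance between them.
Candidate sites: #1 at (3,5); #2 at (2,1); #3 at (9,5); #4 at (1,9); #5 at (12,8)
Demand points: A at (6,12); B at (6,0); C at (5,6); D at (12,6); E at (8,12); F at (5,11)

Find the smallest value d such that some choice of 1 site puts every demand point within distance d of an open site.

7

Open {#3}.
  Farthest demand point is A at distance 7 (to #3); all others are ≤ 7.
With {#5} the worst case is 8.
With {#1} the worst case is 9.
No size-1 selection achieves below 7.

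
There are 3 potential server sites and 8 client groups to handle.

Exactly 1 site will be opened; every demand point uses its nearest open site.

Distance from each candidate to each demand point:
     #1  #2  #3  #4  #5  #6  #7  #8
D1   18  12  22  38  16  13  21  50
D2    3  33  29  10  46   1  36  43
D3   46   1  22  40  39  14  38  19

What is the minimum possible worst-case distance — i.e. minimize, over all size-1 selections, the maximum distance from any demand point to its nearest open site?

46

Open {D2}.
  Farthest demand point is #5 at distance 46 (to D2); all others are ≤ 46.
With {D3} the worst case is 46.
With {D1} the worst case is 50.
No size-1 selection achieves below 46.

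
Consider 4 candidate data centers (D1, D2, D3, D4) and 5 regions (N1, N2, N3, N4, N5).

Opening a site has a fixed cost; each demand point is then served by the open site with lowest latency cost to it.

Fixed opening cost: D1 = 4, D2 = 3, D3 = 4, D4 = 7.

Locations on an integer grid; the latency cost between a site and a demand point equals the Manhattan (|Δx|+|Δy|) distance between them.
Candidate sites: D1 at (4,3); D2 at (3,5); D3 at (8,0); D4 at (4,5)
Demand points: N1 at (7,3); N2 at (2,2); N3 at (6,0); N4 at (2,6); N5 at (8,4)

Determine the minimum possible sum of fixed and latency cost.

23

Open {D2, D3}: assign each demand point to its cheapest open site.
  N1→D3 4, N2→D2 4, N3→D3 2, N4→D2 2, N5→D3 4
  latency cost 16, fixed 7 → total 23.
Compare {D1}: latency cost 21 + fixed 4 = 25.
Compare {D1, D2}: latency cost 18 + fixed 7 = 25.
Compare {D1, D3}: latency cost 17 + fixed 8 = 25.
All other subsets cost ≥ 25. Minimum total cost: 23.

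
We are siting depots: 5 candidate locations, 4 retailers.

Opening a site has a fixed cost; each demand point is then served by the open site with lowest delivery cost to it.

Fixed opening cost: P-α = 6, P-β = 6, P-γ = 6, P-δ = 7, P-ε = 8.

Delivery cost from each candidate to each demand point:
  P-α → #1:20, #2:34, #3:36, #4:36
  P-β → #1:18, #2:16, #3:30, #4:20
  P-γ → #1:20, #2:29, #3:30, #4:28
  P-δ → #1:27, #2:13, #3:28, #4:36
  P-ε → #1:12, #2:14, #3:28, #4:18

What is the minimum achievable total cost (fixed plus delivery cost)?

80

Open {P-ε}: assign each demand point to its cheapest open site.
  #1→P-ε 12, #2→P-ε 14, #3→P-ε 28, #4→P-ε 18
  delivery cost 72, fixed 8 → total 80.
Compare {P-α, P-ε}: delivery cost 72 + fixed 14 = 86.
Compare {P-β, P-ε}: delivery cost 72 + fixed 14 = 86.
Compare {P-γ, P-ε}: delivery cost 72 + fixed 14 = 86.
All other subsets cost ≥ 86. Minimum total cost: 80.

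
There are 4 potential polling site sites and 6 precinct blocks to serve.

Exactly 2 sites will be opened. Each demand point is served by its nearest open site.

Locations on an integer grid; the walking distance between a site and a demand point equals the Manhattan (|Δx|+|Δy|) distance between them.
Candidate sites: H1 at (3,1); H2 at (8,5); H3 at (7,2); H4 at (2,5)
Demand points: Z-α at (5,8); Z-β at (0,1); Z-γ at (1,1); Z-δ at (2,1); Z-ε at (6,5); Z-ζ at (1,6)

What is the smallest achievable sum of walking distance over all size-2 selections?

Open {H1, H4}.
  Z-α→H4 6, Z-β→H1 3, Z-γ→H1 2, Z-δ→H1 1, Z-ε→H4 4, Z-ζ→H4 2  ⇒ total 18.
Compare {H1, H2}: total 21.
Compare {H1, H3}: total 25.
No size-2 selection does better; minimum is 18.

18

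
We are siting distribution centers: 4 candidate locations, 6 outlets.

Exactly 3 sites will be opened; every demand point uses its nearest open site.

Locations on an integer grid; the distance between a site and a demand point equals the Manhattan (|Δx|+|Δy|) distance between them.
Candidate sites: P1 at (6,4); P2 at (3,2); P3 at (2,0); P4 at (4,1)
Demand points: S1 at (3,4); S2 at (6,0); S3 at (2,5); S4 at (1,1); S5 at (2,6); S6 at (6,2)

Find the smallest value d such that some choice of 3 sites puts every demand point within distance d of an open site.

5

Open {P1, P2, P3}.
  Farthest demand point is S5 at distance 5 (to P2); all others are ≤ 5.
With {P1, P2, P4} the worst case is 5.
With {P2, P3, P4} the worst case is 5.
No size-3 selection achieves below 5.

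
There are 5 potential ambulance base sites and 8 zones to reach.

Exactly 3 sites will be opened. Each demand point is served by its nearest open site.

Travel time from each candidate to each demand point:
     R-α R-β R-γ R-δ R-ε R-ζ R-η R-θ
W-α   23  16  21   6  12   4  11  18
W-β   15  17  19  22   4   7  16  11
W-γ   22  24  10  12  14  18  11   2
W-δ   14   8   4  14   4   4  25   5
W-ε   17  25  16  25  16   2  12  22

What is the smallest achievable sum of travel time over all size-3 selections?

53

Open {W-α, W-γ, W-δ}.
  R-α→W-δ 14, R-β→W-δ 8, R-γ→W-δ 4, R-δ→W-α 6, R-ε→W-δ 4, R-ζ→W-α 4, R-η→W-α 11, R-θ→W-γ 2  ⇒ total 53.
Compare {W-α, W-δ, W-ε}: total 54.
Compare {W-α, W-β, W-δ}: total 56.
No size-3 selection does better; minimum is 53.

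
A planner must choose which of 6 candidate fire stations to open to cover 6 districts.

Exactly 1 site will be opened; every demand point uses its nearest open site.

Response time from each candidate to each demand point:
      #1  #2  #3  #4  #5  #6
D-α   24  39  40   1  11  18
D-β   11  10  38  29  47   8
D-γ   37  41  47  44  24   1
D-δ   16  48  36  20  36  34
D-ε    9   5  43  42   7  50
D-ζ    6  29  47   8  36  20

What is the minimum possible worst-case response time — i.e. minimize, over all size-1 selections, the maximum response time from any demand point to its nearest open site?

Open {D-α}.
  Farthest demand point is #3 at response time 40 (to D-α); all others are ≤ 40.
With {D-β} the worst case is 47.
With {D-γ} the worst case is 47.
No size-1 selection achieves below 40.

40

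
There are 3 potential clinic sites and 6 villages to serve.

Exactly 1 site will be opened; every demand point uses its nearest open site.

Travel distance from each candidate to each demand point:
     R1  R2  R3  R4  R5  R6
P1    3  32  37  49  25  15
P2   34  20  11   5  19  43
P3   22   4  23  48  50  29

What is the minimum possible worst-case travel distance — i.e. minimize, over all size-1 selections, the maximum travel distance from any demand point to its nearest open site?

Open {P2}.
  Farthest demand point is R6 at travel distance 43 (to P2); all others are ≤ 43.
With {P1} the worst case is 49.
With {P3} the worst case is 50.
No size-1 selection achieves below 43.

43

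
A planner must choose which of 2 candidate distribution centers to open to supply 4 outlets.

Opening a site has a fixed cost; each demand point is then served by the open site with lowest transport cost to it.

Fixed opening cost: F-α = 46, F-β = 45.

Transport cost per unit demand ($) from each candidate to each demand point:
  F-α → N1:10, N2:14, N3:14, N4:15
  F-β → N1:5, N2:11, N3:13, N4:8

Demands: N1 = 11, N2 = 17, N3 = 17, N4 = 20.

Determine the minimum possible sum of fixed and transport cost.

Open {F-β}: assign each demand point to its cheapest open site.
  N1→F-β 11×5=55, N2→F-β 17×11=187, N3→F-β 17×13=221, N4→F-β 20×8=160
  transport cost 623, fixed 45 → total 668.
Compare {F-α, F-β}: transport cost 623 + fixed 91 = 714.
Compare {F-α}: transport cost 886 + fixed 46 = 932.

668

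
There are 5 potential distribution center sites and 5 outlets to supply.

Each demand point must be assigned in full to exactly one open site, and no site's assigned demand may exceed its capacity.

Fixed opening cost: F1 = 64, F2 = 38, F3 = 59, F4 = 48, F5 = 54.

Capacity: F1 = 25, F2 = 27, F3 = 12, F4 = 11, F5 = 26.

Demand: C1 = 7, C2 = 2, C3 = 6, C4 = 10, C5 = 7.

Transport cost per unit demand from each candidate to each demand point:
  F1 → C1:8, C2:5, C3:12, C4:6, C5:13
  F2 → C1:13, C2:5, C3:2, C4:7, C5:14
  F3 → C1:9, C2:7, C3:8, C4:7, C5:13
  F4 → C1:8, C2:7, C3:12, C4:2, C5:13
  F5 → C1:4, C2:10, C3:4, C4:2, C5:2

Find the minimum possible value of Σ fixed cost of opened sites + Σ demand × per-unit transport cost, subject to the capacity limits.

Open {F2, F5}; cheapest assignment that respects the capacities:
  F2 (cap 27, load 8): C2, C3 — cost 2×5 + 6×2 = 22
  F5 (cap 26, load 24): C1, C4, C5 — cost 7×4 + 10×2 + 7×2 = 62
  Shipping 84, fixed 92 → total 176.
  Any other capacity-feasible assignment to {F2, F5} ships for at least 84.
Compare {F4, F5}: its best feasible assignment gives total 208.
Compare {F2, F4, F5}: its best feasible assignment gives total 224.
Every other set of open sites that can feasibly serve all demand totals ≥ 208 even under its best assignment. Minimum: 176.

176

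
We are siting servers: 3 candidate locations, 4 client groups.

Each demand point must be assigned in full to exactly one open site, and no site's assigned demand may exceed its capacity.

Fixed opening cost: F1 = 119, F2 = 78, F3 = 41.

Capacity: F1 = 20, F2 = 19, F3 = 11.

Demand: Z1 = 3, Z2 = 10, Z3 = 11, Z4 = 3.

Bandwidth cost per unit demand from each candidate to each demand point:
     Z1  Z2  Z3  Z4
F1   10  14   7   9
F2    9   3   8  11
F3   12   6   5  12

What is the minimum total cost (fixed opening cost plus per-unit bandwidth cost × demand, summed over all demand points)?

Open {F2, F3}; cheapest assignment that respects the capacities:
  F2 (cap 19, load 16): Z1, Z2, Z4 — cost 3×9 + 10×3 + 3×11 = 90
  F3 (cap 11, load 11): Z3 — cost 11×5 = 55
  Shipping 145, fixed 119 → total 264.
  Any other capacity-feasible assignment to {F2, F3} ships for at least 145.
Compare {F1, F3}: its best feasible assignment gives total 354.
Compare {F1, F2}: its best feasible assignment gives total 358.
Every other set of open sites that can feasibly serve all demand totals ≥ 354 even under its best assignment. Minimum: 264.

264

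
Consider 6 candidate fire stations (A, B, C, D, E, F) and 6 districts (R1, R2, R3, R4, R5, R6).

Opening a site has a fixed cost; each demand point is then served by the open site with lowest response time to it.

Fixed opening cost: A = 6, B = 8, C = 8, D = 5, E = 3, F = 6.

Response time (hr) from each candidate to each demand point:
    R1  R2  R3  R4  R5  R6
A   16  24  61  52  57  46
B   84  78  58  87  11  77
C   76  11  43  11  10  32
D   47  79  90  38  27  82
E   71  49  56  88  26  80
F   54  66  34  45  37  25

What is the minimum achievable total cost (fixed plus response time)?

Open {A, C, F}: assign each demand point to its cheapest open site.
  R1→A 16, R2→C 11, R3→F 34, R4→C 11, R5→C 10, R6→F 25
  response time 107, fixed 20 → total 127.
Compare {A, C, E, F}: response time 107 + fixed 23 = 130.
Compare {A, C, D, F}: response time 107 + fixed 25 = 132.
Compare {A, B, C, F}: response time 107 + fixed 28 = 135.
All other subsets cost ≥ 130. Minimum total cost: 127.

127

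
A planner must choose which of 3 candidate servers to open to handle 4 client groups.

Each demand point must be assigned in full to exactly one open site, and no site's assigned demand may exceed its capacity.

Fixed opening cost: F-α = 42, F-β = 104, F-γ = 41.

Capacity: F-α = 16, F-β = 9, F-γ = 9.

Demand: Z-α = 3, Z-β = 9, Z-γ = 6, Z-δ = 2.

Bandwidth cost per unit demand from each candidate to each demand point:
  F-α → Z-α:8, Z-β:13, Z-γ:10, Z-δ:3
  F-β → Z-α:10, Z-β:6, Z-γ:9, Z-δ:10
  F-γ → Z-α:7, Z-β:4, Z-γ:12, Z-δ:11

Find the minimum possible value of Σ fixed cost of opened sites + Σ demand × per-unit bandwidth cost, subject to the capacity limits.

209

Open {F-α, F-γ}; cheapest assignment that respects the capacities:
  F-α (cap 16, load 11): Z-α, Z-γ, Z-δ — cost 3×8 + 6×10 + 2×3 = 90
  F-γ (cap 9, load 9): Z-β — cost 9×4 = 36
  Shipping 126, fixed 83 → total 209.
  Any other capacity-feasible assignment to {F-α, F-γ} ships for at least 126.
Compare {F-α, F-β}: its best feasible assignment gives total 290.
Compare {F-α, F-β, F-γ}: its best feasible assignment gives total 307.
Every other set of open sites that can feasibly serve all demand totals ≥ 290 even under its best assignment. Minimum: 209.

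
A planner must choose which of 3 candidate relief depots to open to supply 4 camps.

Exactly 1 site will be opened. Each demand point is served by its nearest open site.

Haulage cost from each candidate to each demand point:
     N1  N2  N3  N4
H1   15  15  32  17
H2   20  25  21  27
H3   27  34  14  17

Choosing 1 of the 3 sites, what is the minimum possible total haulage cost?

Open {H1}.
  N1→H1 15, N2→H1 15, N3→H1 32, N4→H1 17  ⇒ total 79.
Compare {H3}: total 92.
Compare {H2}: total 93.

79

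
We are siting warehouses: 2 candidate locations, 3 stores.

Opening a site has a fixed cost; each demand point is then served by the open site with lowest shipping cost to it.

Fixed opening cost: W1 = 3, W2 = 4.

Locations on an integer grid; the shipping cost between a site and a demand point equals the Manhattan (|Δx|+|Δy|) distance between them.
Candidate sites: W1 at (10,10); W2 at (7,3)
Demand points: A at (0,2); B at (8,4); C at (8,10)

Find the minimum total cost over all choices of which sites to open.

19

Open {W1, W2}: assign each demand point to its cheapest open site.
  A→W2 8, B→W2 2, C→W1 2
  shipping cost 12, fixed 7 → total 19.
Compare {W2}: shipping cost 18 + fixed 4 = 22.
Compare {W1}: shipping cost 28 + fixed 3 = 31.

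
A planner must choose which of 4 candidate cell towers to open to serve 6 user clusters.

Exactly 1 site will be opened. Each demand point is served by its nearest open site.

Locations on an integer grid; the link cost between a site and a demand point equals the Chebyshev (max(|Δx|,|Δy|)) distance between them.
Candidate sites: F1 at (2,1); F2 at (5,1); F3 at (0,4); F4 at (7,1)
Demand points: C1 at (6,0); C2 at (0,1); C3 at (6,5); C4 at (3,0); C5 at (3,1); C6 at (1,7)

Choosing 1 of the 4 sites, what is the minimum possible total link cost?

18

Open {F1}.
  C1→F1 4, C2→F1 2, C3→F1 4, C4→F1 1, C5→F1 1, C6→F1 6  ⇒ total 18.
Compare {F2}: total 20.
Compare {F3}: total 25.
No size-1 selection does better; minimum is 18.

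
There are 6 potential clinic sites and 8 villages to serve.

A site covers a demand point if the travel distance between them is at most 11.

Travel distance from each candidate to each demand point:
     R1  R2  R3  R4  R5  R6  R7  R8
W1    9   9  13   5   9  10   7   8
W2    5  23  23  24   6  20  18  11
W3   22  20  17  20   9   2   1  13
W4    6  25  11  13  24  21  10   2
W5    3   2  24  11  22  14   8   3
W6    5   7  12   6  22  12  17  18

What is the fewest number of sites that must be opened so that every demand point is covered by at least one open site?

Coverage sets (demand points within 11 of each site):
  W1: {R1, R2, R4, R5, R6, R7, R8}
  W2: {R1, R5, R8}
  W3: {R5, R6, R7}
  W4: {R1, R3, R7, R8}
  W5: {R1, R2, R4, R7, R8}
  W6: {R1, R2, R4}
No single site covers all 8 demand points.
But {W1, W4} covers everything, so the minimum is 2.

2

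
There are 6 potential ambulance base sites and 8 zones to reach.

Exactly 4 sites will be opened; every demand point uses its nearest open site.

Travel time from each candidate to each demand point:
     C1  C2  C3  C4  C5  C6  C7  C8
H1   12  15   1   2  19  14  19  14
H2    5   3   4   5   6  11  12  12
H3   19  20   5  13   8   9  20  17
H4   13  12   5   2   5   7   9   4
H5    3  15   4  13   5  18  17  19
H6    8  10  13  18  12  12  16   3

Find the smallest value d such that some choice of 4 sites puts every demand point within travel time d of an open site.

9

Open {H1, H2, H3, H4}.
  Farthest demand point is C7 at travel time 9 (to H4); all others are ≤ 9.
With {H1, H2, H4, H5} the worst case is 9.
With {H1, H2, H4, H6} the worst case is 9.
No size-4 selection achieves below 9.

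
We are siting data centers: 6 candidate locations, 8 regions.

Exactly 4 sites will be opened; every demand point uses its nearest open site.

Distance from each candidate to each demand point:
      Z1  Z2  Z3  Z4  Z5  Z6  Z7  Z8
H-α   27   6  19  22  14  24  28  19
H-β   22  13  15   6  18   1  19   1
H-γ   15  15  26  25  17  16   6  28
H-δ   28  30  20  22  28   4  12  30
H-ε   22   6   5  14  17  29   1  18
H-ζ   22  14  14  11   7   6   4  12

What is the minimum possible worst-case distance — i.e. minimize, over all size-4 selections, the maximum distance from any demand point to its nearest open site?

Open {H-α, H-β, H-γ, H-δ}.
  Farthest demand point is Z1 at distance 15 (to H-γ); all others are ≤ 15.
With {H-α, H-β, H-γ, H-ε} the worst case is 15.
With {H-α, H-β, H-γ, H-ζ} the worst case is 15.
No size-4 selection achieves below 15.

15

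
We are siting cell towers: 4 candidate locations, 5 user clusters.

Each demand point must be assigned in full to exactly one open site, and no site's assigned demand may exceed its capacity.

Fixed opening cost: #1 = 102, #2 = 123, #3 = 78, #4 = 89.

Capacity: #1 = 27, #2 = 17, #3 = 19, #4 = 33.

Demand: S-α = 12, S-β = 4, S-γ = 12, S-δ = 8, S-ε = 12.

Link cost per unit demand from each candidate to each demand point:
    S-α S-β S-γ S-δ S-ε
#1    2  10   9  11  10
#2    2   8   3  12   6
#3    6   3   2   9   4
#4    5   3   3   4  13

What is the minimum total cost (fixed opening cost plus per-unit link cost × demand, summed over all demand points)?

355

Open {#3, #4}; cheapest assignment that respects the capacities:
  #3 (cap 19, load 16): S-β, S-ε — cost 4×3 + 12×4 = 60
  #4 (cap 33, load 32): S-α, S-γ, S-δ — cost 12×5 + 12×3 + 8×4 = 128
  Shipping 188, fixed 167 → total 355.
  Any other capacity-feasible assignment to {#3, #4} ships for at least 188.
Compare {#1, #4}: its best feasible assignment gives total 415.
Compare {#1, #3, #4}: its best feasible assignment gives total 421.
Every other set of open sites that can feasibly serve all demand totals ≥ 415 even under its best assignment. Minimum: 355.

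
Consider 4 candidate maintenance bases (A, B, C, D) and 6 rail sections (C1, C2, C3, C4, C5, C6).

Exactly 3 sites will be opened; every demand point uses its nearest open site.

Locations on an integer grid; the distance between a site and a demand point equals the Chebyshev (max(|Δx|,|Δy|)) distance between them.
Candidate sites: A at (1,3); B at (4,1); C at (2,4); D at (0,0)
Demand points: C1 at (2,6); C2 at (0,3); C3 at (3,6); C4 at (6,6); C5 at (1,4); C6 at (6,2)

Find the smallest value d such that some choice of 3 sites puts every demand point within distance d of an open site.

Open {A, B, C}.
  Farthest demand point is C4 at distance 4 (to C); all others are ≤ 4.
With {A, C, D} the worst case is 4.
With {B, C, D} the worst case is 4.
No size-3 selection achieves below 4.

4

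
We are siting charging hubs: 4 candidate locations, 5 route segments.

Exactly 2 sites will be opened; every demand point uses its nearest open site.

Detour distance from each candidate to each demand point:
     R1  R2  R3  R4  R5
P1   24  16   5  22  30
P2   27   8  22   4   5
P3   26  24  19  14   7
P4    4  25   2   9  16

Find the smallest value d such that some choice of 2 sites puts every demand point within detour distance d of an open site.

8

Open {P2, P4}.
  Farthest demand point is R2 at detour distance 8 (to P2); all others are ≤ 8.
With {P1, P4} the worst case is 16.
With {P1, P2} the worst case is 24.
No size-2 selection achieves below 8.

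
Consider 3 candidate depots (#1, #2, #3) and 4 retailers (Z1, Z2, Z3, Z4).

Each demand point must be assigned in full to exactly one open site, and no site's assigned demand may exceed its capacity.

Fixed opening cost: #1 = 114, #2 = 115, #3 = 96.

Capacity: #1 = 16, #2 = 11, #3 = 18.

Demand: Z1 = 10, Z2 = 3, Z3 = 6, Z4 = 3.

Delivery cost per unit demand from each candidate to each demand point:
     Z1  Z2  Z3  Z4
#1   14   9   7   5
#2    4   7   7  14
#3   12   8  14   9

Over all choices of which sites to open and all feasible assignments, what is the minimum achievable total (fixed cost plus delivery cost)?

Open {#1, #2}; cheapest assignment that respects the capacities:
  #1 (cap 16, load 12): Z2, Z3, Z4 — cost 3×9 + 6×7 + 3×5 = 84
  #2 (cap 11, load 10): Z1 — cost 10×4 = 40
  Shipping 124, fixed 229 → total 353.
  Any other capacity-feasible assignment to {#1, #2} ships for at least 124.
Compare {#2, #3}: its best feasible assignment gives total 386.
Compare {#1, #3}: its best feasible assignment gives total 411.
Every other set of open sites that can feasibly serve all demand totals ≥ 386 even under its best assignment. Minimum: 353.

353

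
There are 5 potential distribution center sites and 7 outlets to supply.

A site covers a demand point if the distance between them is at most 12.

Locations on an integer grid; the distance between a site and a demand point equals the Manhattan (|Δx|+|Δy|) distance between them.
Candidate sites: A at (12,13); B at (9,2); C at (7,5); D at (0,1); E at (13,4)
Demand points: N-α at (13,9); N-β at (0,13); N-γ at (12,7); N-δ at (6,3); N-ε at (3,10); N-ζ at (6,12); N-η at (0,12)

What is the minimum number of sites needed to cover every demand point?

2

Coverage sets (demand points within 12 of each site):
  A: {N-α, N-β, N-γ, N-ε, N-ζ}
  B: {N-α, N-γ, N-δ}
  C: {N-α, N-γ, N-δ, N-ε, N-ζ}
  D: {N-β, N-δ, N-ε, N-η}
  E: {N-α, N-γ, N-δ}
No single site covers all 7 demand points.
But {A, D} covers everything, so the minimum is 2.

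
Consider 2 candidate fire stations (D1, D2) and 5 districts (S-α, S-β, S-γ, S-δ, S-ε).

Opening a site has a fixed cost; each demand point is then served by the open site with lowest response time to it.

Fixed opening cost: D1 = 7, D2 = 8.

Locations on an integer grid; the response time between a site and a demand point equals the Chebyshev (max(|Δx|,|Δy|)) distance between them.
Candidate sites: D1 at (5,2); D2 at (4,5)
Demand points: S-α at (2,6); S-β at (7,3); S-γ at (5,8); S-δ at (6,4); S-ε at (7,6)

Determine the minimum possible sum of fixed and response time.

Open {D2}: assign each demand point to its cheapest open site.
  S-α→D2 2, S-β→D2 3, S-γ→D2 3, S-δ→D2 2, S-ε→D2 3
  response time 13, fixed 8 → total 21.
Compare {D1}: response time 18 + fixed 7 = 25.
Compare {D1, D2}: response time 12 + fixed 15 = 27.

21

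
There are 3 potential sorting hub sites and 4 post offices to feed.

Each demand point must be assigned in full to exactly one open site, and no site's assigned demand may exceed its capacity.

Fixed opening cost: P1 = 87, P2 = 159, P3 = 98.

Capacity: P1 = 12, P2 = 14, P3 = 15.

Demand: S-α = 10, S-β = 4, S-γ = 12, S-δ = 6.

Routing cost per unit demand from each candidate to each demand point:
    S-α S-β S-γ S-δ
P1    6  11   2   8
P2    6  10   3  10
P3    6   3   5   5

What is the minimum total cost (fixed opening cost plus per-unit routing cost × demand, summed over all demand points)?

Open {P1, P2, P3}; cheapest assignment that respects the capacities:
  P1 (cap 12, load 12): S-γ — cost 12×2 = 24
  P2 (cap 14, load 10): S-α — cost 10×6 = 60
  P3 (cap 15, load 10): S-β, S-δ — cost 4×3 + 6×5 = 42
  Shipping 126, fixed 344 → total 470.
  Any other capacity-feasible assignment to {P1, P2, P3} ships for at least 126.
Total demand is 32 and no other set of sites has combined capacity ≥ 32, so {P1, P2, P3} is the only feasible choice of open sites. Minimum: 470.

470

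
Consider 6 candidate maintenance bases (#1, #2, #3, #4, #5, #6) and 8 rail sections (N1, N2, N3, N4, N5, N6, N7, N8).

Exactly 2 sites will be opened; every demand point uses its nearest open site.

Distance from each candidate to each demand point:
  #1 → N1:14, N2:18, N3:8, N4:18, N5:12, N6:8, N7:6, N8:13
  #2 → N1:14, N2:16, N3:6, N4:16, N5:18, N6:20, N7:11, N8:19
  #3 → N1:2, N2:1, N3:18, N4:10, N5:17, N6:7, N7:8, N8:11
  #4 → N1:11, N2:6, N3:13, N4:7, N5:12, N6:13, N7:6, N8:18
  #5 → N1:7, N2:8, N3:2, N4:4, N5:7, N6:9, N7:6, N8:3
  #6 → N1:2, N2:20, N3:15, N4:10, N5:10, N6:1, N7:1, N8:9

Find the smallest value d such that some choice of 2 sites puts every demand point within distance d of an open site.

Open {#3, #5}.
  Farthest demand point is N5 at distance 7 (to #5); all others are ≤ 7.
With {#1, #5} the worst case is 8.
With {#5, #6} the worst case is 8.
No size-2 selection achieves below 7.

7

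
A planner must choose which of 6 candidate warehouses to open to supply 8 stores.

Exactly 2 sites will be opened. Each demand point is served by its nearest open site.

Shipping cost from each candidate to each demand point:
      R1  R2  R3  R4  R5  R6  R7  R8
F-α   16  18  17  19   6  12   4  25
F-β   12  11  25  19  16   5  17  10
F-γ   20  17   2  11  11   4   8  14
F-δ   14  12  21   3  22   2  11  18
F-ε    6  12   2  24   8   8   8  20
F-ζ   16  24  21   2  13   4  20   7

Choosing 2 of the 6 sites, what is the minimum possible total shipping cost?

49

Open {F-ε, F-ζ}.
  R1→F-ε 6, R2→F-ε 12, R3→F-ε 2, R4→F-ζ 2, R5→F-ε 8, R6→F-ζ 4, R7→F-ε 8, R8→F-ζ 7  ⇒ total 49.
Compare {F-δ, F-ε}: total 59.
Compare {F-γ, F-ε}: total 65.
No size-2 selection does better; minimum is 49.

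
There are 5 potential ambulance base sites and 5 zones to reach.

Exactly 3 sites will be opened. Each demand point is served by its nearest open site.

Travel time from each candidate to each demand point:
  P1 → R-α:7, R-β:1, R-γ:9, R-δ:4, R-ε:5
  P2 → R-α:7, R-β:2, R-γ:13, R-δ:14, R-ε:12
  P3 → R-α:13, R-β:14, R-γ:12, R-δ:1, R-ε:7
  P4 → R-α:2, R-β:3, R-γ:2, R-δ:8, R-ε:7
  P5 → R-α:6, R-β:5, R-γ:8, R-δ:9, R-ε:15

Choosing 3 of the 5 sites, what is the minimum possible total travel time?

Open {P1, P3, P4}.
  R-α→P4 2, R-β→P1 1, R-γ→P4 2, R-δ→P3 1, R-ε→P1 5  ⇒ total 11.
Compare {P1, P2, P4}: total 14.
Compare {P1, P4, P5}: total 14.
No size-3 selection does better; minimum is 11.

11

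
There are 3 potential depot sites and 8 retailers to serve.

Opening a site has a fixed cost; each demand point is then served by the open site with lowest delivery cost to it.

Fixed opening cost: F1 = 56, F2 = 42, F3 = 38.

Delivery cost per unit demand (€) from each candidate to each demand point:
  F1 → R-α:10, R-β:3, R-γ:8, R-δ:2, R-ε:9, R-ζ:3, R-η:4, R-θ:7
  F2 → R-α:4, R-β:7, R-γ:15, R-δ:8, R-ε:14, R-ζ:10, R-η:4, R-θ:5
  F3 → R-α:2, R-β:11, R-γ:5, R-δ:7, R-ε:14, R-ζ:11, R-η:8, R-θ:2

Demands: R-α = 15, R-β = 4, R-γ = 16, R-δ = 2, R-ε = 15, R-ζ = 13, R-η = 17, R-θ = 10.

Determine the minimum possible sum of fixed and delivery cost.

482

Open {F1, F3}: assign each demand point to its cheapest open site.
  R-α→F3 15×2=30, R-β→F1 4×3=12, R-γ→F3 16×5=80, R-δ→F1 2×2=4, R-ε→F1 15×9=135, R-ζ→F1 13×3=39, R-η→F1 17×4=68, R-θ→F3 10×2=20
  delivery cost 388, fixed 94 → total 482.
Compare {F1, F2, F3}: delivery cost 388 + fixed 136 = 524.
Compare {F1, F2}: delivery cost 496 + fixed 98 = 594.
Compare {F2, F3}: delivery cost 580 + fixed 80 = 660.
All other subsets cost ≥ 524. Minimum total cost: 482.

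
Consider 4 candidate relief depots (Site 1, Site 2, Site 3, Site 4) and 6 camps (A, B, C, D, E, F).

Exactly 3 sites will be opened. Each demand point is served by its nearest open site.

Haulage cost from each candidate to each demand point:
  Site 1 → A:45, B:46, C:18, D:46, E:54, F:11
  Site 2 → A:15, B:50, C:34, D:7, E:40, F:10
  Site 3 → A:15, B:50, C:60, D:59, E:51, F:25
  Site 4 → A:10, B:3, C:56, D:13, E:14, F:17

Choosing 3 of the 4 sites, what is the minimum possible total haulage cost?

62

Open {Site 1, Site 2, Site 4}.
  A→Site 4 10, B→Site 4 3, C→Site 1 18, D→Site 2 7, E→Site 4 14, F→Site 2 10  ⇒ total 62.
Compare {Site 1, Site 3, Site 4}: total 69.
Compare {Site 2, Site 3, Site 4}: total 78.
No size-3 selection does better; minimum is 62.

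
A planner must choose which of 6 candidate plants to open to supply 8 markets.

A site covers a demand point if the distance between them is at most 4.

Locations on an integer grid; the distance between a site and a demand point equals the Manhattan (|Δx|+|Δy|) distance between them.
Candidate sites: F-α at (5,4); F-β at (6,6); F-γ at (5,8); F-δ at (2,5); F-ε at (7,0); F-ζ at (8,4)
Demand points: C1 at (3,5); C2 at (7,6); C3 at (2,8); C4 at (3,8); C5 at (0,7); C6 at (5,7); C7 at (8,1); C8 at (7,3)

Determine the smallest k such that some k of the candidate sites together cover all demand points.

3

Coverage sets (demand points within 4 of each site):
  F-α: {C1, C2, C6, C8}
  F-β: {C1, C2, C6, C8}
  F-γ: {C2, C3, C4, C6}
  F-δ: {C1, C3, C4, C5}
  F-ε: {C7, C8}
  F-ζ: {C2, C7, C8}
No 2 sites suffice: every size-2 union leaves at least one demand point uncovered.
But {F-α, F-δ, F-ε} covers everything, so the minimum is 3.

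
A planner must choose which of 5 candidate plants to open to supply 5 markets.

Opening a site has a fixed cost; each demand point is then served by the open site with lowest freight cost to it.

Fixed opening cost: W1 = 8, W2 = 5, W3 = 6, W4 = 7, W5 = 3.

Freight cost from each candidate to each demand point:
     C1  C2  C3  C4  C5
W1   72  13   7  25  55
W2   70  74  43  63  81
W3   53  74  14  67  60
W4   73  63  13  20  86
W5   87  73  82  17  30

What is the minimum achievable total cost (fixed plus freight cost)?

Open {W1, W3, W5}: assign each demand point to its cheapest open site.
  C1→W3 53, C2→W1 13, C3→W1 7, C4→W5 17, C5→W5 30
  freight cost 120, fixed 17 → total 137.
Compare {W1, W2, W3, W5}: freight cost 120 + fixed 22 = 142.
Compare {W1, W3, W4, W5}: freight cost 120 + fixed 24 = 144.
Compare {W1, W2, W3, W4, W5}: freight cost 120 + fixed 29 = 149.
All other subsets cost ≥ 142. Minimum total cost: 137.

137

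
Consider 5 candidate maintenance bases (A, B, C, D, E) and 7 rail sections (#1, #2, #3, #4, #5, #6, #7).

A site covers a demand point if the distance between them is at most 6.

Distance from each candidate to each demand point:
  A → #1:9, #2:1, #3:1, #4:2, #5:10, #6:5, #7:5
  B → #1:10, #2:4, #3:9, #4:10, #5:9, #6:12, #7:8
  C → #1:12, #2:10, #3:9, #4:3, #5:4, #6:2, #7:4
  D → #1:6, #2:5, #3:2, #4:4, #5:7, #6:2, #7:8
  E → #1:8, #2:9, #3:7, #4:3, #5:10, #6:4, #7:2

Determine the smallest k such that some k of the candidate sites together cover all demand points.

Coverage sets (demand points within 6 of each site):
  A: {#2, #3, #4, #6, #7}
  B: {#2}
  C: {#4, #5, #6, #7}
  D: {#1, #2, #3, #4, #6}
  E: {#4, #6, #7}
No single site covers all 7 demand points.
But {C, D} covers everything, so the minimum is 2.

2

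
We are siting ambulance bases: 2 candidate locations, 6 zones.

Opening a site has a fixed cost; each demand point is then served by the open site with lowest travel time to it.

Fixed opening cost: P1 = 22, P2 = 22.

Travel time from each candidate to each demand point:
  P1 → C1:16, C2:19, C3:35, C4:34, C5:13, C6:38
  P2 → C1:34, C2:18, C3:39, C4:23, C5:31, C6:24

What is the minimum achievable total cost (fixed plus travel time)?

173

Open {P1, P2}: assign each demand point to its cheapest open site.
  C1→P1 16, C2→P2 18, C3→P1 35, C4→P2 23, C5→P1 13, C6→P2 24
  travel time 129, fixed 44 → total 173.
Compare {P1}: travel time 155 + fixed 22 = 177.
Compare {P2}: travel time 169 + fixed 22 = 191.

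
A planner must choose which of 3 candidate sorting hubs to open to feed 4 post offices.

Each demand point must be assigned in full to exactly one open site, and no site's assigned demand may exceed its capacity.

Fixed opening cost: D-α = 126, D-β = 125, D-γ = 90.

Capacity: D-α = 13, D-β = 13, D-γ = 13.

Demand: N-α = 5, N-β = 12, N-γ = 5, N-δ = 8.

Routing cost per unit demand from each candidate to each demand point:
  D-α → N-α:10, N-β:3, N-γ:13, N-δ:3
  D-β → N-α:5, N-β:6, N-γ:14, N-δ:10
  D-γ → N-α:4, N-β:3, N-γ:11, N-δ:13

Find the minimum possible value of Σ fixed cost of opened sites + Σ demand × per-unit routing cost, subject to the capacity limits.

Open {D-α, D-β, D-γ}; cheapest assignment that respects the capacities:
  D-α (cap 13, load 13): N-γ, N-δ — cost 5×13 + 8×3 = 89
  D-β (cap 13, load 5): N-α — cost 5×5 = 25
  D-γ (cap 13, load 12): N-β — cost 12×3 = 36
  Shipping 150, fixed 341 → total 491.
  Any other capacity-feasible assignment to {D-α, D-β, D-γ} ships for at least 150.
Total demand is 30 and no other set of sites has combined capacity ≥ 30, so {D-α, D-β, D-γ} is the only feasible choice of open sites. Minimum: 491.

491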